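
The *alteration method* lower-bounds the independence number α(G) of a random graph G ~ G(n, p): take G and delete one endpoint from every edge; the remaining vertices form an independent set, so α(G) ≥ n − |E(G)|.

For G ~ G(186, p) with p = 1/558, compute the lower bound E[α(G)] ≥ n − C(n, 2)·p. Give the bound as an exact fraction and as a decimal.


E[|E(G)|] = C(186, 2)·p = 17205 · (1/558) = 185/6.
E[α(G)] ≥ n − E[|E(G)|] = 186 − 185/6 = 931/6.
Numerically: ≈ 155.166667.
(This is only a lower bound; the true E[α(G)] may be larger.)

E[α(G)] ≥ 931/6 ≈ 155.166667.


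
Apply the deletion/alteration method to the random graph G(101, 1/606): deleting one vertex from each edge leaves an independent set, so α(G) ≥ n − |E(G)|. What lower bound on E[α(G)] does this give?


E[|E(G)|] = C(101, 2)·p = 5050 · (1/606) = 25/3.
E[α(G)] ≥ n − E[|E(G)|] = 101 − 25/3 = 278/3.
Numerically: ≈ 92.666667.
(This is only a lower bound; the true E[α(G)] may be larger.)

E[α(G)] ≥ 278/3 ≈ 92.666667.


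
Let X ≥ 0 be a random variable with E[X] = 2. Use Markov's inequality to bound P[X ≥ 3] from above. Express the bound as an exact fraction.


μ = E[X] = 2, a = 3.
Markov: P[X ≥ 3] ≤ μ/a = (2)/3 = 2/3.
Numerically: ≈ 0.66667.
(Since a = 3 > μ = 2.00000, the bound 2/3 is < 1 and informative.)

P[X ≥ 3] ≤ 2/3 ≈ 0.66667.


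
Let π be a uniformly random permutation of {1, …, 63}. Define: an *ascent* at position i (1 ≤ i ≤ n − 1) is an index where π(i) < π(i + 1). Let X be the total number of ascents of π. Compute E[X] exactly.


Write X = Σ X_I over i = 1, …, 62, with X_I the indicator of one ascent.
There are 62 indicators.
For each fixed i, the pair (π(i), π(i+1)) is a uniformly random ordered pair of distinct values from {1, …, 63}; by symmetry P[π(i) < π(i+1)] = 1/2.
By linearity: E[X] = 62 · (1/2) = (63 − 1) · (1/2) = 31 ≈ 31.000000.

E[X] = 31 = 31.000000.


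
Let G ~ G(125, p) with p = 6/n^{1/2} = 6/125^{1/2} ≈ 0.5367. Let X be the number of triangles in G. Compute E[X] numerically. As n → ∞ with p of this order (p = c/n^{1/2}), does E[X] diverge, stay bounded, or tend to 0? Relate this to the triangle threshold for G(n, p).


Number of potential triangles: C(125, 3) = 317750.
Each occurs with probability p³ ≈ (0.5367)³ ≈ 1.545570e-01.
By linearity: E[X] = C(125, 3)·p³ ≈ 317750 · 1.545570e-01 ≈ 49110.4927.
Since α = 1/2 < 1, p = c/n^{1/2} ≫ 1/n is above the triangle threshold p ~ 1/n. Asymptotically E[X] ~ (c³/6)·n^{3(1−α)} = (6³/6)·n^{1.5} → ∞; triangles are abundant w.h.p.

E[X] ≈ 49110.4927; in regime p = Θ(1/n^{1/2}) E[X] diverges (above the triangle threshold p ~ 1/n).


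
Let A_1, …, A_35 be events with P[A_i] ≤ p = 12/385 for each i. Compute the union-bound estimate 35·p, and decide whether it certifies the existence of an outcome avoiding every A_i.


Union bound: P[∪_{i=1}^{35} A_i] ≤ Σ_i P[A_i] ≤ 35·p = 35·(12/385) = 12/11.
Numerically: 12/11 ≈ 1.09091.
Is 12/11 < 1? NO.
Since the bound 12/11 is ≥ 1, the union bound is uninformative here; it does NOT by itself certify existence.

35·p = 12/11 ≈ 1.09091; existence NOT certified by the union bound.


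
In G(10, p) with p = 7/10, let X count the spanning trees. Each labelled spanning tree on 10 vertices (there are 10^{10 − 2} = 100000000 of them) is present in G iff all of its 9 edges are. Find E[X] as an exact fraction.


K_10 has 10^{10 − 2} = 100000000 labelled spanning trees.
For each such spanning tree H, let X_H = 1 if all 9 edges of H are present in G. Then P[X_H = 1] = p^{9} = (7/10)^{9} = 40353607/1000000000.
By linearity of expectation: E[X] = Σ_H E[X_H] = 100000000 · p^{9} = 100000000 · 40353607/1000000000 = 40353607/10.
Numerically: E[X] ≈ 4.03536e+06.

E[X] = 100000000 · (7/10)^{9} = 40353607/10 ≈ 4.03536e+06.


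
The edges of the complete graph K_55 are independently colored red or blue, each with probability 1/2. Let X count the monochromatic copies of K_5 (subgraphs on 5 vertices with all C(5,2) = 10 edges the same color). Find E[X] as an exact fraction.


Let X = Σ_S X_S over the C(55, 5) = 3478761 subsets S of size 5, where X_S = 1 if the K_5 on S is monochromatic.
For a fixed S, the K_5 on S has C(5, 2) = 10 edges. P[all 10 edges red] = (1/2)^10, and likewise for blue, so P[monochromatic] = 2·(1/2)^10 = 2^{1 − 10} = 1/512.
By linearity: E[X] = C(55, 5) · 2^{1 − 10} = 3478761 · 1/512 = 3478761/512.
Numerically: E[X] ≈ 6794.455078.

E[X] = C(55,5)·2^(1−C(5,2)) = 3478761/512 ≈ 6794.455078.


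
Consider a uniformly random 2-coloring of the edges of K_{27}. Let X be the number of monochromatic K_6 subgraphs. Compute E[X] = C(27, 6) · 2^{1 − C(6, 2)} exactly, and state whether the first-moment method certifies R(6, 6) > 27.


E[X] = C(27, 6) · 2^{1 − 15} = 296010 · 2^{−14} = 296010/16384.
As a reduced fraction: E[X] = 148005/8192 ≈ 18.067.
Is E[X] < 1? NO.
Since E[X] ≥ 1, the first-moment bound is inconclusive at n = 27; it does NOT by itself certify R(6, 6) > 27.

E[X] = 148005/8192 ≈ 18.067; E[X] ≥ 1; first-moment method inconclusive here.


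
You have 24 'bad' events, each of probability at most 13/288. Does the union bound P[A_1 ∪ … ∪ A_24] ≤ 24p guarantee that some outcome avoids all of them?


Union bound: P[∪_{i=1}^{24} A_i] ≤ Σ_i P[A_i] ≤ 24·p = 24·(13/288) = 13/12.
Numerically: 13/12 ≈ 1.0833333.
Is 13/12 < 1? NO.
Since the bound 13/12 is ≥ 1, the union bound is uninformative here; it does NOT by itself certify existence.

24·p = 13/12 ≈ 1.0833333; existence NOT certified by the union bound.


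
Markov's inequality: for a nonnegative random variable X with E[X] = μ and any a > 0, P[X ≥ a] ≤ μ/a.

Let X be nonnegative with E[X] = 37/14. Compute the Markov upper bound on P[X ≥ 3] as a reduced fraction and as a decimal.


μ = E[X] = 37/14, a = 3.
Markov: P[X ≥ 3] ≤ μ/a = (37/14)/3 = 37/42.
Numerically: ≈ 0.880952.
(Since a = 3 > μ = 2.642857, the bound 37/42 is < 1 and informative.)

P[X ≥ 3] ≤ 37/42 ≈ 0.880952.


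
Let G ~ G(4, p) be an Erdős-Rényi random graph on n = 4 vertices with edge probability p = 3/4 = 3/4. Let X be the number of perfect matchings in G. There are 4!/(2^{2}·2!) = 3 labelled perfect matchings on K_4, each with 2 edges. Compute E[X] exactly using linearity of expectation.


K_4 has 4!/(2^{2}·2!) = 3 labelled perfect matchings.
For each such perfect matching H, let X_H = 1 if all 2 edges of H are present in G. Then P[X_H = 1] = p^{2} = (3/4)^{2} = 9/16.
By linearity: E[X] = Σ_H E[X_H] = 3 · p^{2} = 3 · 9/16 = 27/16.
Numerically: E[X] ≈ 1.6875.

E[X] = 3 · (3/4)^{2} = 27/16 ≈ 1.6875.


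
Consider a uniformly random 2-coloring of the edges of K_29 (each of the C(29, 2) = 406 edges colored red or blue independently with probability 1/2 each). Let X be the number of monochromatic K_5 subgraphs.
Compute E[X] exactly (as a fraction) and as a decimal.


Let X = Σ_S X_S over the C(29, 5) = 118755 subsets S of size 5, where X_S = 1 if the K_5 on S is monochromatic.
For a fixed S, the K_5 on S has C(5, 2) = 10 edges. P[all 10 edges red] = (1/2)^10, and likewise for blue, so P[monochromatic] = 2·(1/2)^10 = 2^{1 − 10} = 1/512.
By linearity: E[X] = C(29, 5) · 2^{1 − 10} = 118755 · 1/512 = 118755/512.
Numerically: E[X] ≈ 231.943.

E[X] = C(29,5)·2^(1−C(5,2)) = 118755/512 ≈ 231.943.


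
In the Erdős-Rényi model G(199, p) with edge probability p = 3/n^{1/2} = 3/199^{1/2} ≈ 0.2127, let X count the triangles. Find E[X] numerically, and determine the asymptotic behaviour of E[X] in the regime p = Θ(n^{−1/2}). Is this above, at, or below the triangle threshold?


Number of potential triangles: C(199, 3) = 1293699.
Each occurs with probability p³ ≈ (0.2127)³ ≈ 9.617986e-03.
By linearity: E[X] = C(199, 3)·p³ ≈ 1293699 · 9.617986e-03 ≈ 12442.7791.
Since α = 1/2 < 1, p = c/n^{1/2} ≫ 1/n is above the triangle threshold p ~ 1/n. Asymptotically E[X] ~ (c³/6)·n^{3(1−α)} = (3³/6)·n^{1.5} → ∞; triangles are abundant w.h.p.

E[X] ≈ 12442.7791; in regime p = Θ(1/n^{1/2}) E[X] diverges (above the triangle threshold p ~ 1/n).


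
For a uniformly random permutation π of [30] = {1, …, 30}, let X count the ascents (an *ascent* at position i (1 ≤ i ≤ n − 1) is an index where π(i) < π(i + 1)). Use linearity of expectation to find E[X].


Write X = Σ X_I over i = 1, …, 29, with X_I the indicator of one ascent.
There are 29 indicators.
For each fixed i, the pair (π(i), π(i+1)) is a uniformly random ordered pair of distinct values from {1, …, 30}; by symmetry P[π(i) < π(i+1)] = 1/2.
By linearity: E[X] = 29 · (1/2) = (30 − 1) · (1/2) = 29/2 ≈ 14.5000.

E[X] = 29/2 = 14.5000.


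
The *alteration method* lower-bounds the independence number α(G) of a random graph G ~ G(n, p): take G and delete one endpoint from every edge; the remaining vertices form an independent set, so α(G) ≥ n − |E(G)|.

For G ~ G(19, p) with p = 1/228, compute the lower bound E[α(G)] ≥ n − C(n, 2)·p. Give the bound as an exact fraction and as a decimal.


E[|E(G)|] = C(19, 2)·p = 171 · (1/228) = 3/4.
E[α(G)] ≥ n − E[|E(G)|] = 19 − 3/4 = 73/4.
Numerically: ≈ 18.2500.
(This is only a lower bound; the true E[α(G)] may be larger.)

E[α(G)] ≥ 73/4 ≈ 18.2500.


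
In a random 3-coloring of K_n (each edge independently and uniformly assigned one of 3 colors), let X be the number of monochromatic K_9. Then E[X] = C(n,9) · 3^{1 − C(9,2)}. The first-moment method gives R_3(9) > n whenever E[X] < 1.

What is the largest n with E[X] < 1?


We need C(n, 9) · 3^{1 − 36} < 1, i.e. C(n, 9) < 3^{36 − 1} = 50031545098999707.
Check values of n near the boundary:
  n = 295: C(295, 9) = 41221140106119260; 41221140106119260 < 50031545098999707? YES
  n = 296: C(296, 9) = 42513789098994080; 42513789098994080 < 50031545098999707? YES
  n = 297: C(297, 9) = 43842345008337645; 43842345008337645 < 50031545098999707? YES
  n = 298: C(298, 9) = 45207677551849890; 45207677551849890 < 50031545098999707? YES
  n = 299: C(299, 9) = 46610674441390059; 46610674441390059 < 50031545098999707? YES
  n = 300: C(300, 9) = 48052241692154700; 48052241692154700 < 50031545098999707? YES
  n = 301: C(301, 9) = 49533303936090975; 49533303936090975 < 50031545098999707? YES
  n = 302: C(302, 9) = 51054804739588650; 51054804739588650 < 50031545098999707? NO
  n = 303: C(303, 9) = 52617706925494425; 52617706925494425 < 50031545098999707? NO
The largest n with C(n, 9) < 50031545098999707 is n = 301 (where E[X] = 16511101312030325/16677181699666569 ≈ 0.9900). Hence R_3(9) > 301, i.e. R_3(9) ≥ 302.

Largest n = 301; hence R_3(9) > 301.


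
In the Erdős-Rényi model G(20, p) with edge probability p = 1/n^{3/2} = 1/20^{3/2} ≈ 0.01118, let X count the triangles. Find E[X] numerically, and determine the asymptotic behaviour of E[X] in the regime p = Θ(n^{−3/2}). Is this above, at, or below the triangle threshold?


Number of potential triangles: C(20, 3) = 1140.
Each occurs with probability p³ ≈ (0.01118)³ ≈ 1.3975425e-06.
By linearity: E[X] = C(20, 3)·p³ ≈ 1140 · 1.3975425e-06 ≈ 0.00159.
Since α = 3/2 > 1, p = c/n^{3/2} = o(1/n) is below the triangle threshold p ~ 1/n. Asymptotically E[X] ~ (c³/6)·n^{3(1−α)} = (1³/6)·n^{-1.5} → 0, so by Markov's inequality G has no triangles w.h.p.

E[X] ≈ 0.00159; in regime p = Θ(1/n^{3/2}) E[X] tends to 0 (below the triangle threshold p ~ 1/n).


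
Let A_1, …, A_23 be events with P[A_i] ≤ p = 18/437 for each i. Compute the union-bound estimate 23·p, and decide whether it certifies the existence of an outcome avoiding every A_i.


Union bound: P[∪_{i=1}^{23} A_i] ≤ Σ_i P[A_i] ≤ 23·p = 23·(18/437) = 18/19.
Numerically: 18/19 ≈ 0.9473684.
Is 18/19 < 1? YES.
Since P[∪ A_i] ≤ 18/19 < 1, the complement has P[∩ A_i^c] ≥ 1 − 18/19 = 1/19 > 0, so some outcome avoids every A_i.

23·p = 18/19 ≈ 0.9473684; existence CERTIFIED by the union bound.


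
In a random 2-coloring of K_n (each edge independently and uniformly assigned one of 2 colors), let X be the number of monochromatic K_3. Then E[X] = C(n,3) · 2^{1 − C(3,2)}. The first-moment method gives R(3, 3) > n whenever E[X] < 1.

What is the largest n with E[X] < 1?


We need C(n, 3) · 2^{1 − 3} < 1, i.e. C(n, 3) < 2^{3 − 1} = 4.
Check values of n near the boundary:
  n = 3: C(3, 3) = 1; 1 < 4? YES
  n = 4: C(4, 3) = 4; 4 < 4? NO
  n = 5: C(5, 3) = 10; 10 < 4? NO
The largest n with C(n, 3) < 4 is n = 3 (where E[X] = 1/4 ≈ 0.250). Hence R(3, 3) > 3, i.e. R(3, 3) ≥ 4.

Largest n = 3; hence R(3, 3) > 3.


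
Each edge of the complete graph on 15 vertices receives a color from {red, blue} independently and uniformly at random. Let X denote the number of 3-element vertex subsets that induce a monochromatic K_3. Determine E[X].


Let X = Σ_S X_S over the C(15, 3) = 455 subsets S of size 3, where X_S = 1 if the K_3 on S is monochromatic.
For a fixed S, the K_3 on S has C(3, 2) = 3 edges. P[all 3 edges red] = (1/2)^3, and likewise for blue, so P[monochromatic] = 2·(1/2)^3 = 2^{1 − 3} = 1/4.
By linearity of expectation: E[X] = C(15, 3) · 2^{1 − 3} = 455 · 1/4 = 455/4.
Numerically: E[X] ≈ 113.750000.

E[X] = C(15,3)·2^(1−C(3,2)) = 455/4 ≈ 113.750000.


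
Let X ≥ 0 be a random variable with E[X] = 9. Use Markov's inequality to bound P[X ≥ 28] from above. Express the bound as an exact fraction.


μ = E[X] = 9, a = 28.
Markov: P[X ≥ 28] ≤ μ/a = (9)/28 = 9/28.
Numerically: ≈ 0.32143.
(Since a = 28 > μ = 9.00000, the bound 9/28 is < 1 and informative.)

P[X ≥ 28] ≤ 9/28 ≈ 0.32143.


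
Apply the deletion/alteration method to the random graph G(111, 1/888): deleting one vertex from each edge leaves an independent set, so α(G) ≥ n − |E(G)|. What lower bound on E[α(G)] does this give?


E[|E(G)|] = C(111, 2)·p = 6105 · (1/888) = 55/8.
E[α(G)] ≥ n − E[|E(G)|] = 111 − 55/8 = 833/8.
Numerically: ≈ 104.1250.
(This is only a lower bound; the true E[α(G)] may be larger.)

E[α(G)] ≥ 833/8 ≈ 104.1250.


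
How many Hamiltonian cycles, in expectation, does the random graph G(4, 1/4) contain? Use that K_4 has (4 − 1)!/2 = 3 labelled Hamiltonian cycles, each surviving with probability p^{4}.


K_4 has (4 − 1)!/2 = 3 labelled Hamiltonian cycles.
For each such Hamiltonian cycle H, let X_H = 1 if all 4 edges of H are present in G. Then P[X_H = 1] = p^{4} = (1/4)^{4} = 1/256.
By linearity of expectation: E[X] = Σ_H E[X_H] = 3 · p^{4} = 3 · 1/256 = 3/256.
Numerically: E[X] ≈ 0.01172.

E[X] = 3 · (1/4)^{4} = 3/256 ≈ 0.01172.


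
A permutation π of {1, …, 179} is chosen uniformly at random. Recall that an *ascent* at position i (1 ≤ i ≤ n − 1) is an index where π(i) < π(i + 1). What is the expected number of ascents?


Write X = Σ X_I over i = 1, …, 178, with X_I the indicator of one ascent.
There are 178 indicators.
For each fixed i, the pair (π(i), π(i+1)) is a uniformly random ordered pair of distinct values from {1, …, 179}; by symmetry P[π(i) < π(i+1)] = 1/2.
By linearity: E[X] = 178 · (1/2) = (179 − 1) · (1/2) = 89 ≈ 89.00000.

E[X] = 89 = 89.00000.


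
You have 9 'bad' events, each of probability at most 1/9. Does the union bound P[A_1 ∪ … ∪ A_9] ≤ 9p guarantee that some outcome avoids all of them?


Union bound: P[∪_{i=1}^{9} A_i] ≤ Σ_i P[A_i] ≤ 9·p = 9·(1/9) = 1.
Numerically: 1 ≈ 1.0000.
Is 1 < 1? NO.
Since the bound 1 is ≥ 1, the union bound is uninformative here; it does NOT by itself certify existence.

9·p = 1 ≈ 1.0000; existence NOT certified by the union bound.


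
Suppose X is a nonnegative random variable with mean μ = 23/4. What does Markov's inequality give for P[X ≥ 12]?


μ = E[X] = 23/4, a = 12.
Markov: P[X ≥ 12] ≤ μ/a = (23/4)/12 = 23/48.
Numerically: ≈ 0.479.
(Since a = 12 > μ = 5.750, the bound 23/48 is < 1 and informative.)

P[X ≥ 12] ≤ 23/48 ≈ 0.479.


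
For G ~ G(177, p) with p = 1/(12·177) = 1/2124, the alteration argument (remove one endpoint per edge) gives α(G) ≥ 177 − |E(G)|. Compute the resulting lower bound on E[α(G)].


E[|E(G)|] = C(177, 2)·p = 15576 · (1/2124) = 22/3.
E[α(G)] ≥ n − E[|E(G)|] = 177 − 22/3 = 509/3.
Numerically: ≈ 169.66667.
(This is only a lower bound; the true E[α(G)] may be larger.)

E[α(G)] ≥ 509/3 ≈ 169.66667.


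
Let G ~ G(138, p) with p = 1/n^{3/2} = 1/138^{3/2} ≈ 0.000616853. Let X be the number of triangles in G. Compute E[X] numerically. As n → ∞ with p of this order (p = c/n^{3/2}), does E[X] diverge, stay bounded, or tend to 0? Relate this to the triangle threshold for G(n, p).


Number of potential triangles: C(138, 3) = 428536.
Each occurs with probability p³ ≈ (0.000616853)³ ≈ 2.34716765e-10.
By linearity: E[X] = C(138, 3)·p³ ≈ 428536 · 2.34716765e-10 ≈ 0.000101.
Since α = 3/2 > 1, p = c/n^{3/2} = o(1/n) is below the triangle threshold p ~ 1/n. Asymptotically E[X] ~ (c³/6)·n^{3(1−α)} = (1³/6)·n^{-1.5} → 0, so by Markov's inequality G has no triangles w.h.p.

E[X] ≈ 0.000101; in regime p = Θ(1/n^{3/2}) E[X] tends to 0 (below the triangle threshold p ~ 1/n).


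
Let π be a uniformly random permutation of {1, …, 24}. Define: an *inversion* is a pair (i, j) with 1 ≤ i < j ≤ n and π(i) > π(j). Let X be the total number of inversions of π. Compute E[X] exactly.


Write X = Σ X_I over the C(24, 2) = 276 pairs i < j, with X_I the indicator of one inversion.
There are 276 indicators.
For each fixed pair i < j, the values π(i) and π(j) are two distinct elements of {1, …, 24} in uniformly random order; by symmetry P[π(i) > π(j)] = 1/2.
By linearity: E[X] = 276 · (1/2) = C(24, 2) · (1/2) = 276/2 = 138 ≈ 138.000.

E[X] = 138 = 138.000.


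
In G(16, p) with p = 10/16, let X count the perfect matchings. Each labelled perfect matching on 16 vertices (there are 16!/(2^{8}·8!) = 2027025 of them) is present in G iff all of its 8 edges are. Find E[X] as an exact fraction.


K_16 has 16!/(2^{8}·8!) = 2027025 labelled perfect matchings.
For each such perfect matching H, let X_H = 1 if all 8 edges of H are present in G. Then P[X_H = 1] = p^{8} = (5/8)^{8} = 390625/16777216.
Summing the indicators: E[X] = Σ_H E[X_H] = 2027025 · p^{8} = 2027025 · 390625/16777216 = 791806640625/16777216.
Numerically: E[X] ≈ 47195.

E[X] = 2027025 · (5/8)^{8} = 791806640625/16777216 ≈ 47195.


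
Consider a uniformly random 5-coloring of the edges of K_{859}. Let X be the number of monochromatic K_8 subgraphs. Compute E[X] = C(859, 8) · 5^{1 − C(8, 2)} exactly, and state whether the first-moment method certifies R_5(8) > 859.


E[X] = C(859, 8) · 5^{1 − 28} = 7115855595170747139 · 5^{−27} = 7115855595170747139/7450580596923828125.
As a reduced fraction: E[X] = 7115855595170747139/7450580596923828125 ≈ 0.9550740.
Is E[X] < 1? YES.
Since E[X] < 1, there exists a 5-coloring of K_{859} with no monochromatic K_8; hence R_5(8) > 859.

E[X] = 7115855595170747139/7450580596923828125 ≈ 0.9550740; E[X] < 1, so R_5(8) > 859.


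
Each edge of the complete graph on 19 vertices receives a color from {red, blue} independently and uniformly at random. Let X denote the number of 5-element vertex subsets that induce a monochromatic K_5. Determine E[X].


Let X = Σ_S X_S over the C(19, 5) = 11628 subsets S of size 5, where X_S = 1 if the K_5 on S is monochromatic.
For a fixed S, the K_5 on S has C(5, 2) = 10 edges. P[all 10 edges red] = (1/2)^10, and likewise for blue, so P[monochromatic] = 2·(1/2)^10 = 2^{1 − 10} = 1/512.
By linearity of expectation: E[X] = C(19, 5) · 2^{1 − 10} = 11628 · 1/512 = 2907/128.
Numerically: E[X] ≈ 22.710938.

E[X] = C(19,5)·2^(1−C(5,2)) = 2907/128 ≈ 22.710938.


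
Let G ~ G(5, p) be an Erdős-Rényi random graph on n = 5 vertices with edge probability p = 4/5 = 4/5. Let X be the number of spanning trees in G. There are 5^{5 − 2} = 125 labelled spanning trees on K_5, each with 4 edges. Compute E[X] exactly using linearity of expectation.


K_5 has 5^{5 − 2} = 125 labelled spanning trees.
For each such spanning tree H, let X_H = 1 if all 4 edges of H are present in G. Then P[X_H = 1] = p^{4} = (4/5)^{4} = 256/625.
By linearity of expectation: E[X] = Σ_H E[X_H] = 125 · p^{4} = 125 · 256/625 = 256/5.
Numerically: E[X] ≈ 51.2.

E[X] = 125 · (4/5)^{4} = 256/5 ≈ 51.2.


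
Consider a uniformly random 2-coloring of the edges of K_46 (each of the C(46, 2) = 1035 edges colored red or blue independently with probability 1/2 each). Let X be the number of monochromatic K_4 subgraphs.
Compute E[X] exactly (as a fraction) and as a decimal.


Let X = Σ_S X_S over the C(46, 4) = 163185 subsets S of size 4, where X_S = 1 if the K_4 on S is monochromatic.
For a fixed S, the K_4 on S has C(4, 2) = 6 edges. P[all 6 edges red] = (1/2)^6, and likewise for blue, so P[monochromatic] = 2·(1/2)^6 = 2^{1 − 6} = 1/32.
By linearity: E[X] = C(46, 4) · 2^{1 − 6} = 163185 · 1/32 = 163185/32.
Numerically: E[X] ≈ 5099.53125.

E[X] = C(46,4)·2^(1−C(4,2)) = 163185/32 ≈ 5099.53125.


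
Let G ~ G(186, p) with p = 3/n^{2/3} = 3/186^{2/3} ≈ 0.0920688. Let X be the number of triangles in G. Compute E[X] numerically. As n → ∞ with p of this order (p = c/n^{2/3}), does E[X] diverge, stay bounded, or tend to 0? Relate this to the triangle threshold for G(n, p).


Number of potential triangles: C(186, 3) = 1055240.
Each occurs with probability p³ ≈ (0.0920688)³ ≈ 7.80437045e-04.
By linearity: E[X] = C(186, 3)·p³ ≈ 1055240 · 7.80437045e-04 ≈ 823.548387.
Since α = 2/3 < 1, p = c/n^{2/3} ≫ 1/n is above the triangle threshold p ~ 1/n. Asymptotically E[X] ~ (c³/6)·n^{3(1−α)} = (3³/6)·n^{1} → ∞; triangles are abundant w.h.p.

E[X] ≈ 823.548387; in regime p = Θ(1/n^{2/3}) E[X] diverges (above the triangle threshold p ~ 1/n).


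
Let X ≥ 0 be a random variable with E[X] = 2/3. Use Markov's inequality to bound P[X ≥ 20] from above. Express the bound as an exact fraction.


μ = E[X] = 2/3, a = 20.
Markov: P[X ≥ 20] ≤ μ/a = (2/3)/20 = 1/30.
Numerically: ≈ 0.033.
(Since a = 20 > μ = 0.667, the bound 1/30 is < 1 and informative.)

P[X ≥ 20] ≤ 1/30 ≈ 0.033.


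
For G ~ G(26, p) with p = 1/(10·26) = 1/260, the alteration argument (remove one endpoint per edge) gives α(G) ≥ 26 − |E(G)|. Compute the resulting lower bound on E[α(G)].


E[|E(G)|] = C(26, 2)·p = 325 · (1/260) = 5/4.
E[α(G)] ≥ n − E[|E(G)|] = 26 − 5/4 = 99/4.
Numerically: ≈ 24.75000.
(This is only a lower bound; the true E[α(G)] may be larger.)

E[α(G)] ≥ 99/4 ≈ 24.75000.


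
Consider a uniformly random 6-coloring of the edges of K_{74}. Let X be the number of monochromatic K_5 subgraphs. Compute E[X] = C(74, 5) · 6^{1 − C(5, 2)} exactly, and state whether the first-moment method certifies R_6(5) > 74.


E[X] = C(74, 5) · 6^{1 − 10} = 16108764 · 6^{−9} = 16108764/10077696.
As a reduced fraction: E[X] = 1342397/839808 ≈ 1.5984570.
Is E[X] < 1? NO.
Since E[X] ≥ 1, the first-moment bound is inconclusive at n = 74; it does NOT by itself certify R_6(5) > 74.

E[X] = 1342397/839808 ≈ 1.5984570; E[X] ≥ 1; first-moment method inconclusive here.


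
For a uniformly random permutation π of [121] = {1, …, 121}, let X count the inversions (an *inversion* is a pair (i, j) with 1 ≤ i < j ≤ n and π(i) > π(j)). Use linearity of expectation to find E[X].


Write X = Σ X_I over the C(121, 2) = 7260 pairs i < j, with X_I the indicator of one inversion.
There are 7260 indicators.
For each fixed pair i < j, the values π(i) and π(j) are two distinct elements of {1, …, 121} in uniformly random order; by symmetry P[π(i) > π(j)] = 1/2.
By linearity: E[X] = 7260 · (1/2) = C(121, 2) · (1/2) = 7260/2 = 3630 ≈ 3630.00000.

E[X] = 3630 = 3630.00000.


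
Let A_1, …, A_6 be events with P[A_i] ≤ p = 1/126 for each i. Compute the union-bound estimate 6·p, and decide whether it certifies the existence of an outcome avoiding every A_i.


Union bound: P[∪_{i=1}^{6} A_i] ≤ Σ_i P[A_i] ≤ 6·p = 6·(1/126) = 1/21.
Numerically: 1/21 ≈ 0.0476190.
Is 1/21 < 1? YES.
Since P[∪ A_i] ≤ 1/21 < 1, the complement has P[∩ A_i^c] ≥ 1 − 1/21 = 20/21 > 0, so some outcome avoids every A_i.

6·p = 1/21 ≈ 0.0476190; existence CERTIFIED by the union bound.


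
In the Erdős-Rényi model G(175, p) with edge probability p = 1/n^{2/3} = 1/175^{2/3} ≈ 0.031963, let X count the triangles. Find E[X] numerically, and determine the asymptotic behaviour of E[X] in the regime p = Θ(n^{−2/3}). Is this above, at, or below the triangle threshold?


Number of potential triangles: C(175, 3) = 877975.
Each occurs with probability p³ ≈ (0.031963)³ ≈ 3.2653061e-05.
By linearity: E[X] = C(175, 3)·p³ ≈ 877975 · 3.2653061e-05 ≈ 28.66857.
Since α = 2/3 < 1, p = c/n^{2/3} ≫ 1/n is above the triangle threshold p ~ 1/n. Asymptotically E[X] ~ (c³/6)·n^{3(1−α)} = (1³/6)·n^{1} → ∞; triangles are abundant w.h.p.

E[X] ≈ 28.66857; in regime p = Θ(1/n^{2/3}) E[X] diverges (above the triangle threshold p ~ 1/n).


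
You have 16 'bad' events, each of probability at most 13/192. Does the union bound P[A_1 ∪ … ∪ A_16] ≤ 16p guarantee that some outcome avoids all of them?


Union bound: P[∪_{i=1}^{16} A_i] ≤ Σ_i P[A_i] ≤ 16·p = 16·(13/192) = 13/12.
Numerically: 13/12 ≈ 1.0833333.
Is 13/12 < 1? NO.
Since the bound 13/12 is ≥ 1, the union bound is uninformative here; it does NOT by itself certify existence.

16·p = 13/12 ≈ 1.0833333; existence NOT certified by the union bound.


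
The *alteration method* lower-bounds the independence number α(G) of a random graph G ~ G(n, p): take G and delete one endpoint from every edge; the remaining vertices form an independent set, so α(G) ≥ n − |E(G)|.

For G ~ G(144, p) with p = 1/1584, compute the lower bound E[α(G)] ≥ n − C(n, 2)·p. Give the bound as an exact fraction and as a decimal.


E[|E(G)|] = C(144, 2)·p = 10296 · (1/1584) = 13/2.
E[α(G)] ≥ n − E[|E(G)|] = 144 − 13/2 = 275/2.
Numerically: ≈ 137.500.
(This is only a lower bound; the true E[α(G)] may be larger.)

E[α(G)] ≥ 275/2 ≈ 137.500.


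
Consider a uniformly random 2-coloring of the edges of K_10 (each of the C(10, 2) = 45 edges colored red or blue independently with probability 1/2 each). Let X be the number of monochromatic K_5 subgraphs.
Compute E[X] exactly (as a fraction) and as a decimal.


Let X = Σ_S X_S over the C(10, 5) = 252 subsets S of size 5, where X_S = 1 if the K_5 on S is monochromatic.
For a fixed S, the K_5 on S has C(5, 2) = 10 edges. P[all 10 edges red] = (1/2)^10, and likewise for blue, so P[monochromatic] = 2·(1/2)^10 = 2^{1 − 10} = 1/512.
Summing: E[X] = C(10, 5) · 2^{1 − 10} = 252 · 1/512 = 63/128.
Numerically: E[X] ≈ 0.49219.

E[X] = C(10,5)·2^(1−C(5,2)) = 63/128 ≈ 0.49219.


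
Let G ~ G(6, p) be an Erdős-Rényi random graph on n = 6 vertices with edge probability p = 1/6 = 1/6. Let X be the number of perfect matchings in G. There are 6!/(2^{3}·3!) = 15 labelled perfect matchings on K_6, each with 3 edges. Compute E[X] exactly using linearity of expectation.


K_6 has 6!/(2^{3}·3!) = 15 labelled perfect matchings.
For each such perfect matching H, let X_H = 1 if all 3 edges of H are present in G. Then P[X_H = 1] = p^{3} = (1/6)^{3} = 1/216.
Summing the indicators: E[X] = Σ_H E[X_H] = 15 · p^{3} = 15 · 1/216 = 5/72.
Numerically: E[X] ≈ 0.06944.

E[X] = 15 · (1/6)^{3} = 5/72 ≈ 0.06944.


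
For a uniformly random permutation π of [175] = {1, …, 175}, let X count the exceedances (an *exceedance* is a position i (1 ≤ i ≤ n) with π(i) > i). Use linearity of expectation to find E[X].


Write X = Σ_{i=1}^{175} X_i, where X_i = 1_{π(i) > i}.
For each fixed i, π(i) is uniform over {1, …, 175} (marginal of a uniform permutation), so P[π(i) > i] = (n − i)/n. Summing: Σ_{i=1}^{175} (n − i)/n = (0 + 1 + … + 174)/175 = 175(175 − 1)/(2·175) = (175 − 1)/2.
Hence E[X] = Σ_{i=1}^{175} (175 − i)/175 = 87 ≈ 87.000000.

E[X] = 87 = 87.000000.


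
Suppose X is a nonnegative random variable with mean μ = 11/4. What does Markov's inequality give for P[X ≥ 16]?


μ = E[X] = 11/4, a = 16.
Markov: P[X ≥ 16] ≤ μ/a = (11/4)/16 = 11/64.
Numerically: ≈ 0.17188.
(Since a = 16 > μ = 2.75000, the bound 11/64 is < 1 and informative.)

P[X ≥ 16] ≤ 11/64 ≈ 0.17188.


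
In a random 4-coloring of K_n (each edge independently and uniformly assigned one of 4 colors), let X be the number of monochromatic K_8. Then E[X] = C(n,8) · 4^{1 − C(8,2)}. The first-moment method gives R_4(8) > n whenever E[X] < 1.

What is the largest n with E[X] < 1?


We need C(n, 8) · 4^{1 − 28} < 1, i.e. C(n, 8) < 4^{28 − 1} = 18014398509481984.
Check values of n near the boundary:
  n = 406: C(406, 8) = 17082453897995850; 17082453897995850 < 18014398509481984? YES
  n = 407: C(407, 8) = 17424959239309050; 17424959239309050 < 18014398509481984? YES
  n = 408: C(408, 8) = 17773458424095231; 17773458424095231 < 18014398509481984? YES
  n = 409: C(409, 8) = 18128041135797879; 18128041135797879 < 18014398509481984? NO
  n = 410: C(410, 8) = 18488798173326195; 18488798173326195 < 18014398509481984? NO
The largest n with C(n, 8) < 18014398509481984 is n = 408 (where E[X] = 17773458424095231/18014398509481984 ≈ 0.98663). Hence R_4(8) > 408, i.e. R_4(8) ≥ 409.

Largest n = 408; hence R_4(8) > 408.


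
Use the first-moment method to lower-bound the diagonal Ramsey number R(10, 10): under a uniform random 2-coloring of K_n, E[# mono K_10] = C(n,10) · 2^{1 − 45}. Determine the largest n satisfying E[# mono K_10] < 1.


We need C(n, 10) · 2^{1 − 45} < 1, i.e. C(n, 10) < 2^{45 − 1} = 17592186044416.
Check values of n near the boundary:
  n = 99: C(99, 10) = 15579278510796; 15579278510796 < 17592186044416? YES
  n = 100: C(100, 10) = 17310309456440; 17310309456440 < 17592186044416? YES
  n = 101: C(101, 10) = 19212541264840; 19212541264840 < 17592186044416? NO
  n = 102: C(102, 10) = 21300860967540; 21300860967540 < 17592186044416? NO
  n = 103: C(103, 10) = 23591276125340; 23591276125340 < 17592186044416? NO
The largest n with C(n, 10) < 17592186044416 is n = 100 (where E[X] = 2163788682055/2199023255552 ≈ 0.9840). Hence R(10, 10) > 100, i.e. R(10, 10) ≥ 101.

Largest n = 100; hence R(10, 10) > 100.


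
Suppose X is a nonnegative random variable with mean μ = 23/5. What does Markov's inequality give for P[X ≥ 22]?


μ = E[X] = 23/5, a = 22.
Markov: P[X ≥ 22] ≤ μ/a = (23/5)/22 = 23/110.
Numerically: ≈ 0.20909.
(Since a = 22 > μ = 4.60000, the bound 23/110 is < 1 and informative.)

P[X ≥ 22] ≤ 23/110 ≈ 0.20909.


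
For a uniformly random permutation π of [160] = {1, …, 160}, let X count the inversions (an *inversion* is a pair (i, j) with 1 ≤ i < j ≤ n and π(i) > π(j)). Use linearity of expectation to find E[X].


Write X = Σ X_I over the C(160, 2) = 12720 pairs i < j, with X_I the indicator of one inversion.
There are 12720 indicators.
For each fixed pair i < j, the values π(i) and π(j) are two distinct elements of {1, …, 160} in uniformly random order; by symmetry P[π(i) > π(j)] = 1/2.
By linearity: E[X] = 12720 · (1/2) = C(160, 2) · (1/2) = 12720/2 = 6360 ≈ 6360.000.

E[X] = 6360 = 6360.000.


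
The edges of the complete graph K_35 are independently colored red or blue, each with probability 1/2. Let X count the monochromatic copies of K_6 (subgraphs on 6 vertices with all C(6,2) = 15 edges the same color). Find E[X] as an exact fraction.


Let X = Σ_S X_S over the C(35, 6) = 1623160 subsets S of size 6, where X_S = 1 if the K_6 on S is monochromatic.
For a fixed S, the K_6 on S has C(6, 2) = 15 edges. P[all 15 edges red] = (1/2)^15, and likewise for blue, so P[monochromatic] = 2·(1/2)^15 = 2^{1 − 15} = 1/16384.
By linearity of expectation: E[X] = C(35, 6) · 2^{1 − 15} = 1623160 · 1/16384 = 202895/2048.
Numerically: E[X] ≈ 99.069824.

E[X] = C(35,6)·2^(1−C(6,2)) = 202895/2048 ≈ 99.069824.


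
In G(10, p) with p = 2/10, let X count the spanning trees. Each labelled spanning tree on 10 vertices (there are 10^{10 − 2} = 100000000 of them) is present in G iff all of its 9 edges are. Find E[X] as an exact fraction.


K_10 has 10^{10 − 2} = 100000000 labelled spanning trees.
For each such spanning tree H, let X_H = 1 if all 9 edges of H are present in G. Then P[X_H = 1] = p^{9} = (1/5)^{9} = 1/1953125.
By linearity: E[X] = Σ_H E[X_H] = 100000000 · p^{9} = 100000000 · 1/1953125 = 256/5.
Numerically: E[X] ≈ 51.2.

E[X] = 100000000 · (1/5)^{9} = 256/5 ≈ 51.2.


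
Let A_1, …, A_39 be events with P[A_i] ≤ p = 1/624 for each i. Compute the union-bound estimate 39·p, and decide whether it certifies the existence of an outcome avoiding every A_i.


Union bound: P[∪_{i=1}^{39} A_i] ≤ Σ_i P[A_i] ≤ 39·p = 39·(1/624) = 1/16.
Numerically: 1/16 ≈ 0.06250.
Is 1/16 < 1? YES.
Since P[∪ A_i] ≤ 1/16 < 1, the complement has P[∩ A_i^c] ≥ 1 − 1/16 = 15/16 > 0, so some outcome avoids every A_i.

39·p = 1/16 ≈ 0.06250; existence CERTIFIED by the union bound.


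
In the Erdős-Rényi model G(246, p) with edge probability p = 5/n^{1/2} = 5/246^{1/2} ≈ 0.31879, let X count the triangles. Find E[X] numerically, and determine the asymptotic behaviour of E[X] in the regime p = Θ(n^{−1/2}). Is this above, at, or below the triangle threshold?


Number of potential triangles: C(246, 3) = 2450980.
Each occurs with probability p³ ≈ (0.31879)³ ≈ 3.2397191e-02.
By linearity: E[X] = C(246, 3)·p³ ≈ 2450980 · 3.2397191e-02 ≈ 79404.86647.
Since α = 1/2 < 1, p = c/n^{1/2} ≫ 1/n is above the triangle threshold p ~ 1/n. Asymptotically E[X] ~ (c³/6)·n^{3(1−α)} = (5³/6)·n^{1.5} → ∞; triangles are abundant w.h.p.

E[X] ≈ 79404.86647; in regime p = Θ(1/n^{1/2}) E[X] diverges (above the triangle threshold p ~ 1/n).


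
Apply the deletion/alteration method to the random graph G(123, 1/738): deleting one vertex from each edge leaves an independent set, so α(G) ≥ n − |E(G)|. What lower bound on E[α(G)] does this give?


E[|E(G)|] = C(123, 2)·p = 7503 · (1/738) = 61/6.
E[α(G)] ≥ n − E[|E(G)|] = 123 − 61/6 = 677/6.
Numerically: ≈ 112.83333.
(This is only a lower bound; the true E[α(G)] may be larger.)

E[α(G)] ≥ 677/6 ≈ 112.83333.


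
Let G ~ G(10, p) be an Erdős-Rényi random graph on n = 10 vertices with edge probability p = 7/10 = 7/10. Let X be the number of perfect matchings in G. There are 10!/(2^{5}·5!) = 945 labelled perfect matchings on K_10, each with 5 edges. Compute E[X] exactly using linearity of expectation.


K_10 has 10!/(2^{5}·5!) = 945 labelled perfect matchings.
For each such perfect matching H, let X_H = 1 if all 5 edges of H are present in G. Then P[X_H = 1] = p^{5} = (7/10)^{5} = 16807/100000.
Summing the indicators: E[X] = Σ_H E[X_H] = 945 · p^{5} = 945 · 16807/100000 = 3176523/20000.
Numerically: E[X] ≈ 158.83.

E[X] = 945 · (7/10)^{5} = 3176523/20000 ≈ 158.83.


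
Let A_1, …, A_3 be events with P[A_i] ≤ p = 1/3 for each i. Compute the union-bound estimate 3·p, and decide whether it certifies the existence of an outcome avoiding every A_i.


Union bound: P[∪_{i=1}^{3} A_i] ≤ Σ_i P[A_i] ≤ 3·p = 3·(1/3) = 1.
Numerically: 1 ≈ 1.0000000.
Is 1 < 1? NO.
Since the bound 1 is ≥ 1, the union bound is uninformative here; it does NOT by itself certify existence.

3·p = 1 ≈ 1.0000000; existence NOT certified by the union bound.


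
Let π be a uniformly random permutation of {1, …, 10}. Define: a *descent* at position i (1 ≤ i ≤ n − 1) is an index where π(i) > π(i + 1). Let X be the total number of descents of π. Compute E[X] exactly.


Write X = Σ X_I over i = 1, …, 9, with X_I the indicator of one descent.
There are 9 indicators.
For each fixed i, the pair (π(i), π(i+1)) is a uniformly random ordered pair of distinct values from {1, …, 10}; by symmetry P[π(i) > π(i+1)] = 1/2.
By linearity: E[X] = 9 · (1/2) = (10 − 1) · (1/2) = 9/2 ≈ 4.500000.

E[X] = 9/2 = 4.500000.


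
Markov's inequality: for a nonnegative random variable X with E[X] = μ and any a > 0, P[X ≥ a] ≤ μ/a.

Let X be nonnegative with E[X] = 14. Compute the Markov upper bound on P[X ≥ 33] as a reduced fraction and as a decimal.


μ = E[X] = 14, a = 33.
Markov: P[X ≥ 33] ≤ μ/a = (14)/33 = 14/33.
Numerically: ≈ 0.4242.
(Since a = 33 > μ = 14.0000, the bound 14/33 is < 1 and informative.)

P[X ≥ 33] ≤ 14/33 ≈ 0.4242.


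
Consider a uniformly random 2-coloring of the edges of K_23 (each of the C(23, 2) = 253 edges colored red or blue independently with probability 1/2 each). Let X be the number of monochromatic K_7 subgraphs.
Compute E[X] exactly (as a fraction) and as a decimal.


Let X = Σ_S X_S over the C(23, 7) = 245157 subsets S of size 7, where X_S = 1 if the K_7 on S is monochromatic.
For a fixed S, the K_7 on S has C(7, 2) = 21 edges. P[all 21 edges red] = (1/2)^21, and likewise for blue, so P[monochromatic] = 2·(1/2)^21 = 2^{1 − 21} = 1/1048576.
By linearity of expectation: E[X] = C(23, 7) · 2^{1 − 21} = 245157 · 1/1048576 = 245157/1048576.
Numerically: E[X] ≈ 0.234.

E[X] = C(23,7)·2^(1−C(7,2)) = 245157/1048576 ≈ 0.234.


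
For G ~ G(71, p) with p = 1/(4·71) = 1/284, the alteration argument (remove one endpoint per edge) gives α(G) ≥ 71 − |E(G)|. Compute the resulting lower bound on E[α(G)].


E[|E(G)|] = C(71, 2)·p = 2485 · (1/284) = 35/4.
E[α(G)] ≥ n − E[|E(G)|] = 71 − 35/4 = 249/4.
Numerically: ≈ 62.250000.
(This is only a lower bound; the true E[α(G)] may be larger.)

E[α(G)] ≥ 249/4 ≈ 62.250000.


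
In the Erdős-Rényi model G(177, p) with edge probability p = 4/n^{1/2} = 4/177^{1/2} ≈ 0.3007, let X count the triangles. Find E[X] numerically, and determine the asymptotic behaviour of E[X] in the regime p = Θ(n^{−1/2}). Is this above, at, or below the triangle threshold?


Number of potential triangles: C(177, 3) = 908600.
Each occurs with probability p³ ≈ (0.3007)³ ≈ 2.717816e-02.
By linearity: E[X] = C(177, 3)·p³ ≈ 908600 · 2.717816e-02 ≈ 24694.0775.
Since α = 1/2 < 1, p = c/n^{1/2} ≫ 1/n is above the triangle threshold p ~ 1/n. Asymptotically E[X] ~ (c³/6)·n^{3(1−α)} = (4³/6)·n^{1.5} → ∞; triangles are abundant w.h.p.

E[X] ≈ 24694.0775; in regime p = Θ(1/n^{1/2}) E[X] diverges (above the triangle threshold p ~ 1/n).


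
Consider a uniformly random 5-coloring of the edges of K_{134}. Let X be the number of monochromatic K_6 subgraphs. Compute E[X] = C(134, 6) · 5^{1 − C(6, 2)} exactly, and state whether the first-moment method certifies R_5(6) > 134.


E[X] = C(134, 6) · 5^{1 − 15} = 7177979809 · 5^{−14} = 7177979809/6103515625.
As a reduced fraction: E[X] = 7177979809/6103515625 ≈ 1.1760.
Is E[X] < 1? NO.
Since E[X] ≥ 1, the first-moment bound is inconclusive at n = 134; it does NOT by itself certify R_5(6) > 134.

E[X] = 7177979809/6103515625 ≈ 1.1760; E[X] ≥ 1; first-moment method inconclusive here.


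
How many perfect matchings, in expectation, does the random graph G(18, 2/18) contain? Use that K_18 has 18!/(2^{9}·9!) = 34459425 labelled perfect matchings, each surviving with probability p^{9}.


K_18 has 18!/(2^{9}·9!) = 34459425 labelled perfect matchings.
For each such perfect matching H, let X_H = 1 if all 9 edges of H are present in G. Then P[X_H = 1] = p^{9} = (1/9)^{9} = 1/387420489.
By linearity of expectation: E[X] = Σ_H E[X_H] = 34459425 · p^{9} = 34459425 · 1/387420489 = 425425/4782969.
Numerically: E[X] ≈ 0.0889458.

E[X] = 34459425 · (1/9)^{9} = 425425/4782969 ≈ 0.0889458.


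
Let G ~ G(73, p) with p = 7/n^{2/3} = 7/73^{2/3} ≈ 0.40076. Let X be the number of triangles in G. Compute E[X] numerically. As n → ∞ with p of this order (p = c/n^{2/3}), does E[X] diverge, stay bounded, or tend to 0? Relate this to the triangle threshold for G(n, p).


Number of potential triangles: C(73, 3) = 62196.
Each occurs with probability p³ ≈ (0.40076)³ ≈ 6.4364796e-02.
By linearity: E[X] = C(73, 3)·p³ ≈ 62196 · 6.4364796e-02 ≈ 4003.23288.
Since α = 2/3 < 1, p = c/n^{2/3} ≫ 1/n is above the triangle threshold p ~ 1/n. Asymptotically E[X] ~ (c³/6)·n^{3(1−α)} = (7³/6)·n^{1} → ∞; triangles are abundant w.h.p.

E[X] ≈ 4003.23288; in regime p = Θ(1/n^{2/3}) E[X] diverges (above the triangle threshold p ~ 1/n).
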